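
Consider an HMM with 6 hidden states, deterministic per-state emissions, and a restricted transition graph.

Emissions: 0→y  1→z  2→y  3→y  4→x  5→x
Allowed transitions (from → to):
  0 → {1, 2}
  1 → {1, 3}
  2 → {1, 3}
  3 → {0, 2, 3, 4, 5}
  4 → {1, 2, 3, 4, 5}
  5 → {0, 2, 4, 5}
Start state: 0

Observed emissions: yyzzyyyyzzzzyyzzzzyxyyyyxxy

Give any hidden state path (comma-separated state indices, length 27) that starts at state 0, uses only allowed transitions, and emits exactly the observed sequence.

0,2,1,1,3,3,3,0,1,1,1,1,3,0,1,1,1,1,3,5,2,3,2,3,4,5,0

  pos 0: y in {0,2,3}, choose 0; start
  pos 1: y in {0,2,3}, choose 2; 0->2 ok
  pos 2: z in {1}, choose 1; 2->1 ok
  pos 3: z in {1}, choose 1; 1->1 ok
  pos 4: y in {0,2,3}, choose 3; 1->3 ok
  pos 5: y in {0,2,3}, choose 3; 3->3 ok
  pos 6: y in {0,2,3}, choose 3; 3->3 ok
  pos 7: y in {0,2,3}, choose 0; 3->0 ok
  pos 8: z in {1}, choose 1; 0->1 ok
  pos 9: z in {1}, choose 1; 1->1 ok
  pos 10: z in {1}, choose 1; 1->1 ok
  pos 11: z in {1}, choose 1; 1->1 ok
  pos 12: y in {0,2,3}, choose 3; 1->3 ok
  pos 13: y in {0,2,3}, choose 0; 3->0 ok
  pos 14: z in {1}, choose 1; 0->1 ok
  pos 15: z in {1}, choose 1; 1->1 ok
  pos 16: z in {1}, choose 1; 1->1 ok
  pos 17: z in {1}, choose 1; 1->1 ok
  pos 18: y in {0,2,3}, choose 3; 1->3 ok
  pos 19: x in {4,5}, choose 5; 3->5 ok
  pos 20: y in {0,2,3}, choose 2; 5->2 ok
  pos 21: y in {0,2,3}, choose 3; 2->3 ok
  pos 22: y in {0,2,3}, choose 2; 3->2 ok
  pos 23: y in {0,2,3}, choose 3; 2->3 ok
  pos 24: x in {4,5}, choose 4; 3->4 ok
  pos 25: x in {4,5}, choose 5; 4->5 ok
  pos 26: y in {0,2,3}, choose 0; 5->0 ok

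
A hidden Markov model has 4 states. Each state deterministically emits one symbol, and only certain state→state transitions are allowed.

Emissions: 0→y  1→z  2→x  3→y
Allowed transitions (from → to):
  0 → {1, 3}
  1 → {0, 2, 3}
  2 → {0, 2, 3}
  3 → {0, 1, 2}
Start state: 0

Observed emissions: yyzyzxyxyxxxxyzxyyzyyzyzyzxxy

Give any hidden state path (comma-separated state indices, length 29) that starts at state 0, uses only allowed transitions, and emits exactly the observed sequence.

  pos 0: y in {0,3}, choose 0; start
  pos 1: y in {0,3}, choose 3; 0->3 ok
  pos 2: z in {1}, choose 1; 3->1 ok
  pos 3: y in {0,3}, choose 3; 1->3 ok
  pos 4: z in {1}, choose 1; 3->1 ok
  pos 5: x in {2}, choose 2; 1->2 ok
  pos 6: y in {0,3}, choose 3; 2->3 ok
  pos 7: x in {2}, choose 2; 3->2 ok
  pos 8: y in {0,3}, choose 3; 2->3 ok
  pos 9: x in {2}, choose 2; 3->2 ok
  pos 10: x in {2}, choose 2; 2->2 ok
  pos 11: x in {2}, choose 2; 2->2 ok
  pos 12: x in {2}, choose 2; 2->2 ok
  pos 13: y in {0,3}, choose 3; 2->3 ok
  pos 14: z in {1}, choose 1; 3->1 ok
  pos 15: x in {2}, choose 2; 1->2 ok
  pos 16: y in {0,3}, choose 0; 2->0 ok
  pos 17: y in {0,3}, choose 3; 0->3 ok
  pos 18: z in {1}, choose 1; 3->1 ok
  pos 19: y in {0,3}, choose 3; 1->3 ok
  pos 20: y in {0,3}, choose 0; 3->0 ok
  pos 21: z in {1}, choose 1; 0->1 ok
  pos 22: y in {0,3}, choose 0; 1->0 ok
  pos 23: z in {1}, choose 1; 0->1 ok
  pos 24: y in {0,3}, choose 0; 1->0 ok
  pos 25: z in {1}, choose 1; 0->1 ok
  pos 26: x in {2}, choose 2; 1->2 ok
  pos 27: x in {2}, choose 2; 2->2 ok
  pos 28: y in {0,3}, choose 3; 2->3 ok

0,3,1,3,1,2,3,2,3,2,2,2,2,3,1,2,0,3,1,3,0,1,0,1,0,1,2,2,3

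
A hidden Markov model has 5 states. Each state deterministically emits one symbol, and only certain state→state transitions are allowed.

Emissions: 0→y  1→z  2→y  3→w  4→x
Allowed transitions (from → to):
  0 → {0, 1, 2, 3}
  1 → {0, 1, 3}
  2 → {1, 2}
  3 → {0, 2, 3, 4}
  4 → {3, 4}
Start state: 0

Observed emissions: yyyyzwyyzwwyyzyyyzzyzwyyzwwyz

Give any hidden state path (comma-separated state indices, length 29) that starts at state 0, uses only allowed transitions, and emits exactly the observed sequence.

0,0,2,2,1,3,2,2,1,3,3,0,2,1,0,2,2,1,1,0,1,3,0,2,1,3,3,0,1

  pos 0: y in {0,2}, choose 0; start
  pos 1: y in {0,2}, choose 0; 0->0 ok
  pos 2: y in {0,2}, choose 2; 0->2 ok
  pos 3: y in {0,2}, choose 2; 2->2 ok
  pos 4: z in {1}, choose 1; 2->1 ok
  pos 5: w in {3}, choose 3; 1->3 ok
  pos 6: y in {0,2}, choose 2; 3->2 ok
  pos 7: y in {0,2}, choose 2; 2->2 ok
  pos 8: z in {1}, choose 1; 2->1 ok
  pos 9: w in {3}, choose 3; 1->3 ok
  pos 10: w in {3}, choose 3; 3->3 ok
  pos 11: y in {0,2}, choose 0; 3->0 ok
  pos 12: y in {0,2}, choose 2; 0->2 ok
  pos 13: z in {1}, choose 1; 2->1 ok
  pos 14: y in {0,2}, choose 0; 1->0 ok
  pos 15: y in {0,2}, choose 2; 0->2 ok
  pos 16: y in {0,2}, choose 2; 2->2 ok
  pos 17: z in {1}, choose 1; 2->1 ok
  pos 18: z in {1}, choose 1; 1->1 ok
  pos 19: y in {0,2}, choose 0; 1->0 ok
  pos 20: z in {1}, choose 1; 0->1 ok
  pos 21: w in {3}, choose 3; 1->3 ok
  pos 22: y in {0,2}, choose 0; 3->0 ok
  pos 23: y in {0,2}, choose 2; 0->2 ok
  pos 24: z in {1}, choose 1; 2->1 ok
  pos 25: w in {3}, choose 3; 1->3 ok
  pos 26: w in {3}, choose 3; 3->3 ok
  pos 27: y in {0,2}, choose 0; 3->0 ok
  pos 28: z in {1}, choose 1; 0->1 ok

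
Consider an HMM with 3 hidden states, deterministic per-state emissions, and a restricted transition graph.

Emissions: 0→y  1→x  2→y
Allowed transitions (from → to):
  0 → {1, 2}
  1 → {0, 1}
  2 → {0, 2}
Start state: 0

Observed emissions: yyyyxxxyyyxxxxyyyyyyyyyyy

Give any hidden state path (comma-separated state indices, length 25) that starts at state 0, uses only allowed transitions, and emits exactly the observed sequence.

0,2,2,0,1,1,1,0,2,0,1,1,1,1,0,2,0,2,2,0,2,2,2,0,2

  0: obs=y cand={0,2} pick 0 [start]
  1: obs=y cand={0,2} pick 2 [0->2 ok]
  2: obs=y cand={0,2} pick 2 [2->2 ok]
  3: obs=y cand={0,2} pick 0 [2->0 ok]
  4: obs=x cand={1} pick 1 [0->1 ok]
  5: obs=x cand={1} pick 1 [1->1 ok]
  6: obs=x cand={1} pick 1 [1->1 ok]
  7: obs=y cand={0,2} pick 0 [1->0 ok]
  8: obs=y cand={0,2} pick 2 [0->2 ok]
  9: obs=y cand={0,2} pick 0 [2->0 ok]
  10: obs=x cand={1} pick 1 [0->1 ok]
  11: obs=x cand={1} pick 1 [1->1 ok]
  12: obs=x cand={1} pick 1 [1->1 ok]
  13: obs=x cand={1} pick 1 [1->1 ok]
  14: obs=y cand={0,2} pick 0 [1->0 ok]
  15: obs=y cand={0,2} pick 2 [0->2 ok]
  16: obs=y cand={0,2} pick 0 [2->0 ok]
  17: obs=y cand={0,2} pick 2 [0->2 ok]
  18: obs=y cand={0,2} pick 2 [2->2 ok]
  19: obs=y cand={0,2} pick 0 [2->0 ok]
  20: obs=y cand={0,2} pick 2 [0->2 ok]
  21: obs=y cand={0,2} pick 2 [2->2 ok]
  22: obs=y cand={0,2} pick 2 [2->2 ok]
  23: obs=y cand={0,2} pick 0 [2->0 ok]
  24: obs=y cand={0,2} pick 2 [0->2 ok]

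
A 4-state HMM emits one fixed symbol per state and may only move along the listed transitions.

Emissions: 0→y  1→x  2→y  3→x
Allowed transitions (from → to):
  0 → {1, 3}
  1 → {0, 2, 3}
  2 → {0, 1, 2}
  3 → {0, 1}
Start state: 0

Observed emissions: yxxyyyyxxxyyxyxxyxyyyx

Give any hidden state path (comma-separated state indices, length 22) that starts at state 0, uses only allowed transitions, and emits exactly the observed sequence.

  0: obs=y cand={0,2} pick 0 [start]
  1: obs=x cand={1,3} pick 3 [0->3 ok]
  2: obs=x cand={1,3} pick 1 [3->1 ok]
  3: obs=y cand={0,2} pick 2 [1->2 ok]
  4: obs=y cand={0,2} pick 2 [2->2 ok]
  5: obs=y cand={0,2} pick 2 [2->2 ok]
  6: obs=y cand={0,2} pick 2 [2->2 ok]
  7: obs=x cand={1,3} pick 1 [2->1 ok]
  8: obs=x cand={1,3} pick 3 [1->3 ok]
  9: obs=x cand={1,3} pick 1 [3->1 ok]
  10: obs=y cand={0,2} pick 2 [1->2 ok]
  11: obs=y cand={0,2} pick 0 [2->0 ok]
  12: obs=x cand={1,3} pick 1 [0->1 ok]
  13: obs=y cand={0,2} pick 0 [1->0 ok]
  14: obs=x cand={1,3} pick 3 [0->3 ok]
  15: obs=x cand={1,3} pick 1 [3->1 ok]
  16: obs=y cand={0,2} pick 2 [1->2 ok]
  17: obs=x cand={1,3} pick 1 [2->1 ok]
  18: obs=y cand={0,2} pick 2 [1->2 ok]
  19: obs=y cand={0,2} pick 2 [2->2 ok]
  20: obs=y cand={0,2} pick 0 [2->0 ok]
  21: obs=x cand={1,3} pick 3 [0->3 ok]

0,3,1,2,2,2,2,1,3,1,2,0,1,0,3,1,2,1,2,2,0,3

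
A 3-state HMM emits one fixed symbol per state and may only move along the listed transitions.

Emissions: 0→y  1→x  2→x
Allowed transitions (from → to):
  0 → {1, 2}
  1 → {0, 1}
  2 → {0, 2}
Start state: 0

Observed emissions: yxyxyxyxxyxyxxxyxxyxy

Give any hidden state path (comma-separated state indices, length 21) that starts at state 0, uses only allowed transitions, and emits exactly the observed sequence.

0,2,0,1,0,1,0,2,2,0,2,0,2,2,2,0,2,2,0,1,0

  [0] y  {0}  => 0  start
  [1] x  {1,2}  => 2  0->2 ok
  [2] y  {0}  => 0  2->0 ok
  [3] x  {1,2}  => 1  0->1 ok
  [4] y  {0}  => 0  1->0 ok
  [5] x  {1,2}  => 1  0->1 ok
  [6] y  {0}  => 0  1->0 ok
  [7] x  {1,2}  => 2  0->2 ok
  [8] x  {1,2}  => 2  2->2 ok
  [9] y  {0}  => 0  2->0 ok
  [10] x  {1,2}  => 2  0->2 ok
  [11] y  {0}  => 0  2->0 ok
  [12] x  {1,2}  => 2  0->2 ok
  [13] x  {1,2}  => 2  2->2 ok
  [14] x  {1,2}  => 2  2->2 ok
  [15] y  {0}  => 0  2->0 ok
  [16] x  {1,2}  => 2  0->2 ok
  [17] x  {1,2}  => 2  2->2 ok
  [18] y  {0}  => 0  2->0 ok
  [19] x  {1,2}  => 1  0->1 ok
  [20] y  {0}  => 0  1->0 ok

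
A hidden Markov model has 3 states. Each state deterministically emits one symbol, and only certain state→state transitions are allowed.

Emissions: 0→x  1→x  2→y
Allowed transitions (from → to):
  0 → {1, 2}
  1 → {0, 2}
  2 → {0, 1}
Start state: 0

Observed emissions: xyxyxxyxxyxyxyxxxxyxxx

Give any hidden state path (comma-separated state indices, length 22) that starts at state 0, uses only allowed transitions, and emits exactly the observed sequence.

  t0 'x' -> {0,1}, take 0 (start)
  t1 'y' -> {2}, take 2 (0->2 ok)
  t2 'x' -> {0,1}, take 1 (2->1 ok)
  t3 'y' -> {2}, take 2 (1->2 ok)
  t4 'x' -> {0,1}, take 1 (2->1 ok)
  t5 'x' -> {0,1}, take 0 (1->0 ok)
  t6 'y' -> {2}, take 2 (0->2 ok)
  t7 'x' -> {0,1}, take 0 (2->0 ok)
  t8 'x' -> {0,1}, take 1 (0->1 ok)
  t9 'y' -> {2}, take 2 (1->2 ok)
  t10 'x' -> {0,1}, take 1 (2->1 ok)
  t11 'y' -> {2}, take 2 (1->2 ok)
  t12 'x' -> {0,1}, take 1 (2->1 ok)
  t13 'y' -> {2}, take 2 (1->2 ok)
  t14 'x' -> {0,1}, take 1 (2->1 ok)
  t15 'x' -> {0,1}, take 0 (1->0 ok)
  t16 'x' -> {0,1}, take 1 (0->1 ok)
  t17 'x' -> {0,1}, take 0 (1->0 ok)
  t18 'y' -> {2}, take 2 (0->2 ok)
  t19 'x' -> {0,1}, take 1 (2->1 ok)
  t20 'x' -> {0,1}, take 0 (1->0 ok)
  t21 'x' -> {0,1}, take 1 (0->1 ok)

0,2,1,2,1,0,2,0,1,2,1,2,1,2,1,0,1,0,2,1,0,1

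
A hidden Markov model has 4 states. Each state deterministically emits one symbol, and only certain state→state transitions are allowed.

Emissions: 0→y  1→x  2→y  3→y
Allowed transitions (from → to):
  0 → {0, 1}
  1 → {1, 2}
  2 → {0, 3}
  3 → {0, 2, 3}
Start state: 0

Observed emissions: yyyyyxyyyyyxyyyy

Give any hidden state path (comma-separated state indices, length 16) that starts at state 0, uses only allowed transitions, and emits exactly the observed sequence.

  t0 'y' -> {0,2,3}, take 0 (start)
  t1 'y' -> {0,2,3}, take 0 (0->0 ok)
  t2 'y' -> {0,2,3}, take 0 (0->0 ok)
  t3 'y' -> {0,2,3}, take 0 (0->0 ok)
  t4 'y' -> {0,2,3}, take 0 (0->0 ok)
  t5 'x' -> {1}, take 1 (0->1 ok)
  t6 'y' -> {0,2,3}, take 2 (1->2 ok)
  t7 'y' -> {0,2,3}, take 3 (2->3 ok)
  t8 'y' -> {0,2,3}, take 3 (3->3 ok)
  t9 'y' -> {0,2,3}, take 2 (3->2 ok)
  t10 'y' -> {0,2,3}, take 0 (2->0 ok)
  t11 'x' -> {1}, take 1 (0->1 ok)
  t12 'y' -> {0,2,3}, take 2 (1->2 ok)
  t13 'y' -> {0,2,3}, take 3 (2->3 ok)
  t14 'y' -> {0,2,3}, take 3 (3->3 ok)
  t15 'y' -> {0,2,3}, take 0 (3->0 ok)

0,0,0,0,0,1,2,3,3,2,0,1,2,3,3,0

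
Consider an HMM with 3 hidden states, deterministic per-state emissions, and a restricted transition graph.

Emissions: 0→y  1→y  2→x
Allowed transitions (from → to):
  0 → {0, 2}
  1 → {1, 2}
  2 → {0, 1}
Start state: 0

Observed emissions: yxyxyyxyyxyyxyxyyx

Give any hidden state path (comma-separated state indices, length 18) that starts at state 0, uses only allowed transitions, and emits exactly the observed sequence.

  0: obs=y cand={0,1} pick 0 [start]
  1: obs=x cand={2} pick 2 [0->2 ok]
  2: obs=y cand={0,1} pick 0 [2->0 ok]
  3: obs=x cand={2} pick 2 [0->2 ok]
  4: obs=y cand={0,1} pick 1 [2->1 ok]
  5: obs=y cand={0,1} pick 1 [1->1 ok]
  6: obs=x cand={2} pick 2 [1->2 ok]
  7: obs=y cand={0,1} pick 0 [2->0 ok]
  8: obs=y cand={0,1} pick 0 [0->0 ok]
  9: obs=x cand={2} pick 2 [0->2 ok]
  10: obs=y cand={0,1} pick 0 [2->0 ok]
  11: obs=y cand={0,1} pick 0 [0->0 ok]
  12: obs=x cand={2} pick 2 [0->2 ok]
  13: obs=y cand={0,1} pick 1 [2->1 ok]
  14: obs=x cand={2} pick 2 [1->2 ok]
  15: obs=y cand={0,1} pick 0 [2->0 ok]
  16: obs=y cand={0,1} pick 0 [0->0 ok]
  17: obs=x cand={2} pick 2 [0->2 ok]

0,2,0,2,1,1,2,0,0,2,0,0,2,1,2,0,0,2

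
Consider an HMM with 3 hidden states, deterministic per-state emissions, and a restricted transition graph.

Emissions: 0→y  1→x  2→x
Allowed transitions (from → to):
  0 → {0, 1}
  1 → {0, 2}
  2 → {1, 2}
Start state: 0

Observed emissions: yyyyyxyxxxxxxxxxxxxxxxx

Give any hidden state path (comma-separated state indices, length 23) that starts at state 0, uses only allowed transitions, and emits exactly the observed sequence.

0,0,0,0,0,1,0,1,2,2,1,2,2,2,2,1,2,2,1,2,2,2,1

  pos 0: y in {0}, choose 0; start
  pos 1: y in {0}, choose 0; 0->0 ok
  pos 2: y in {0}, choose 0; 0->0 ok
  pos 3: y in {0}, choose 0; 0->0 ok
  pos 4: y in {0}, choose 0; 0->0 ok
  pos 5: x in {1,2}, choose 1; 0->1 ok
  pos 6: y in {0}, choose 0; 1->0 ok
  pos 7: x in {1,2}, choose 1; 0->1 ok
  pos 8: x in {1,2}, choose 2; 1->2 ok
  pos 9: x in {1,2}, choose 2; 2->2 ok
  pos 10: x in {1,2}, choose 1; 2->1 ok
  pos 11: x in {1,2}, choose 2; 1->2 ok
  pos 12: x in {1,2}, choose 2; 2->2 ok
  pos 13: x in {1,2}, choose 2; 2->2 ok
  pos 14: x in {1,2}, choose 2; 2->2 ok
  pos 15: x in {1,2}, choose 1; 2->1 ok
  pos 16: x in {1,2}, choose 2; 1->2 ok
  pos 17: x in {1,2}, choose 2; 2->2 ok
  pos 18: x in {1,2}, choose 1; 2->1 ok
  pos 19: x in {1,2}, choose 2; 1->2 ok
  pos 20: x in {1,2}, choose 2; 2->2 ok
  pos 21: x in {1,2}, choose 2; 2->2 ok
  pos 22: x in {1,2}, choose 1; 2->1 ok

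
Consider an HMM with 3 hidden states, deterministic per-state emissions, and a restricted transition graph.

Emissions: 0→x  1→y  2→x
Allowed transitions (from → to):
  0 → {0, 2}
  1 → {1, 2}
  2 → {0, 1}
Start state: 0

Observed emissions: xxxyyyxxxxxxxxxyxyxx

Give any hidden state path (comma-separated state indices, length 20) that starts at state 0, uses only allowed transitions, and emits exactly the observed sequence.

0,0,2,1,1,1,2,0,0,0,0,2,0,0,2,1,2,1,2,0

  0: obs=x cand={0,2} pick 0 [start]
  1: obs=x cand={0,2} pick 0 [0->0 ok]
  2: obs=x cand={0,2} pick 2 [0->2 ok]
  3: obs=y cand={1} pick 1 [2->1 ok]
  4: obs=y cand={1} pick 1 [1->1 ok]
  5: obs=y cand={1} pick 1 [1->1 ok]
  6: obs=x cand={0,2} pick 2 [1->2 ok]
  7: obs=x cand={0,2} pick 0 [2->0 ok]
  8: obs=x cand={0,2} pick 0 [0->0 ok]
  9: obs=x cand={0,2} pick 0 [0->0 ok]
  10: obs=x cand={0,2} pick 0 [0->0 ok]
  11: obs=x cand={0,2} pick 2 [0->2 ok]
  12: obs=x cand={0,2} pick 0 [2->0 ok]
  13: obs=x cand={0,2} pick 0 [0->0 ok]
  14: obs=x cand={0,2} pick 2 [0->2 ok]
  15: obs=y cand={1} pick 1 [2->1 ok]
  16: obs=x cand={0,2} pick 2 [1->2 ok]
  17: obs=y cand={1} pick 1 [2->1 ok]
  18: obs=x cand={0,2} pick 2 [1->2 ok]
  19: obs=x cand={0,2} pick 0 [2->0 ok]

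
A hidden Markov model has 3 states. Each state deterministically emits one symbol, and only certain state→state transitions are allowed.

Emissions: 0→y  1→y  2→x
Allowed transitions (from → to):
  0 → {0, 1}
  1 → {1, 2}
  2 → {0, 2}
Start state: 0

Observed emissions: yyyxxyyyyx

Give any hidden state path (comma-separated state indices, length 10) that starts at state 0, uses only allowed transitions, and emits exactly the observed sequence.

0,1,1,2,2,0,0,0,1,2

  pos 0: y in {0,1}, choose 0; start
  pos 1: y in {0,1}, choose 1; 0->1 ok
  pos 2: y in {0,1}, choose 1; 1->1 ok
  pos 3: x in {2}, choose 2; 1->2 ok
  pos 4: x in {2}, choose 2; 2->2 ok
  pos 5: y in {0,1}, choose 0; 2->0 ok
  pos 6: y in {0,1}, choose 0; 0->0 ok
  pos 7: y in {0,1}, choose 0; 0->0 ok
  pos 8: y in {0,1}, choose 1; 0->1 ok
  pos 9: x in {2}, choose 2; 1->2 ok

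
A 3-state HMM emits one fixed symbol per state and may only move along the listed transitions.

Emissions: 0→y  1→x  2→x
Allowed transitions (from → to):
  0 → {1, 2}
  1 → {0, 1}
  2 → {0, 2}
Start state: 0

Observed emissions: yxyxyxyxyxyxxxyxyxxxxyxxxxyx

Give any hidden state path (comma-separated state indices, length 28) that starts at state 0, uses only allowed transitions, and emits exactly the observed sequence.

0,2,0,2,0,1,0,1,0,2,0,1,1,1,0,1,0,1,1,1,1,0,1,1,1,1,0,2

  t0 'y' -> {0}, take 0 (start)
  t1 'x' -> {1,2}, take 2 (0->2 ok)
  t2 'y' -> {0}, take 0 (2->0 ok)
  t3 'x' -> {1,2}, take 2 (0->2 ok)
  t4 'y' -> {0}, take 0 (2->0 ok)
  t5 'x' -> {1,2}, take 1 (0->1 ok)
  t6 'y' -> {0}, take 0 (1->0 ok)
  t7 'x' -> {1,2}, take 1 (0->1 ok)
  t8 'y' -> {0}, take 0 (1->0 ok)
  t9 'x' -> {1,2}, take 2 (0->2 ok)
  t10 'y' -> {0}, take 0 (2->0 ok)
  t11 'x' -> {1,2}, take 1 (0->1 ok)
  t12 'x' -> {1,2}, take 1 (1->1 ok)
  t13 'x' -> {1,2}, take 1 (1->1 ok)
  t14 'y' -> {0}, take 0 (1->0 ok)
  t15 'x' -> {1,2}, take 1 (0->1 ok)
  t16 'y' -> {0}, take 0 (1->0 ok)
  t17 'x' -> {1,2}, take 1 (0->1 ok)
  t18 'x' -> {1,2}, take 1 (1->1 ok)
  t19 'x' -> {1,2}, take 1 (1->1 ok)
  t20 'x' -> {1,2}, take 1 (1->1 ok)
  t21 'y' -> {0}, take 0 (1->0 ok)
  t22 'x' -> {1,2}, take 1 (0->1 ok)
  t23 'x' -> {1,2}, take 1 (1->1 ok)
  t24 'x' -> {1,2}, take 1 (1->1 ok)
  t25 'x' -> {1,2}, take 1 (1->1 ok)
  t26 'y' -> {0}, take 0 (1->0 ok)
  t27 'x' -> {1,2}, take 2 (0->2 ok)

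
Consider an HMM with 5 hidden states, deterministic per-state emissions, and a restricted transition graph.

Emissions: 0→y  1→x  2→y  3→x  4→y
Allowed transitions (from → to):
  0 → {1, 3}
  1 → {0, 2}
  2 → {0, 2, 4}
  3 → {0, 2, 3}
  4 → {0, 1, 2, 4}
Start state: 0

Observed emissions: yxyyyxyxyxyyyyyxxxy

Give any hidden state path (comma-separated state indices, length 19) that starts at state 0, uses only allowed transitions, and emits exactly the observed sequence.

  [0] y  {0,2,4}  => 0  start
  [1] x  {1,3}  => 1  0->1 ok
  [2] y  {0,2,4}  => 2  1->2 ok
  [3] y  {0,2,4}  => 2  2->2 ok
  [4] y  {0,2,4}  => 0  2->0 ok
  [5] x  {1,3}  => 3  0->3 ok
  [6] y  {0,2,4}  => 0  3->0 ok
  [7] x  {1,3}  => 1  0->1 ok
  [8] y  {0,2,4}  => 0  1->0 ok
  [9] x  {1,3}  => 1  0->1 ok
  [10] y  {0,2,4}  => 2  1->2 ok
  [11] y  {0,2,4}  => 4  2->4 ok
  [12] y  {0,2,4}  => 2  4->2 ok
  [13] y  {0,2,4}  => 2  2->2 ok
  [14] y  {0,2,4}  => 0  2->0 ok
  [15] x  {1,3}  => 3  0->3 ok
  [16] x  {1,3}  => 3  3->3 ok
  [17] x  {1,3}  => 3  3->3 ok
  [18] y  {0,2,4}  => 2  3->2 ok

0,1,2,2,0,3,0,1,0,1,2,4,2,2,0,3,3,3,2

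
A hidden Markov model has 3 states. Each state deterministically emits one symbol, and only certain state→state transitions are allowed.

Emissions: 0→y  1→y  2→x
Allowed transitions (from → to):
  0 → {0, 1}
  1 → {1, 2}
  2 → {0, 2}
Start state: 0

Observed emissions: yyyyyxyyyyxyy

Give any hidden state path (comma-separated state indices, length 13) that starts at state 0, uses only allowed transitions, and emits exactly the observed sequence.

0,1,1,1,1,2,0,0,0,1,2,0,0

  [0] y  {0,1}  => 0  start
  [1] y  {0,1}  => 1  0->1 ok
  [2] y  {0,1}  => 1  1->1 ok
  [3] y  {0,1}  => 1  1->1 ok
  [4] y  {0,1}  => 1  1->1 ok
  [5] x  {2}  => 2  1->2 ok
  [6] y  {0,1}  => 0  2->0 ok
  [7] y  {0,1}  => 0  0->0 ok
  [8] y  {0,1}  => 0  0->0 ok
  [9] y  {0,1}  => 1  0->1 ok
  [10] x  {2}  => 2  1->2 ok
  [11] y  {0,1}  => 0  2->0 ok
  [12] y  {0,1}  => 0  0->0 ok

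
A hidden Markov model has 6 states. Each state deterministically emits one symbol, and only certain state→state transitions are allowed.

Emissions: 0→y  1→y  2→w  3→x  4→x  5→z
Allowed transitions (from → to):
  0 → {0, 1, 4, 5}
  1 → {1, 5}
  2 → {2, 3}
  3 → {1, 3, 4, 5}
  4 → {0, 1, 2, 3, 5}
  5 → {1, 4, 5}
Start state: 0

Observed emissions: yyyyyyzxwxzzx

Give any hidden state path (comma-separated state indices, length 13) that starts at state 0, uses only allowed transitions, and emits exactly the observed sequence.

0,0,0,0,0,0,5,4,2,3,5,5,4

  t0 'y' -> {0,1}, take 0 (start)
  t1 'y' -> {0,1}, take 0 (0->0 ok)
  t2 'y' -> {0,1}, take 0 (0->0 ok)
  t3 'y' -> {0,1}, take 0 (0->0 ok)
  t4 'y' -> {0,1}, take 0 (0->0 ok)
  t5 'y' -> {0,1}, take 0 (0->0 ok)
  t6 'z' -> {5}, take 5 (0->5 ok)
  t7 'x' -> {3,4}, take 4 (5->4 ok)
  t8 'w' -> {2}, take 2 (4->2 ok)
  t9 'x' -> {3,4}, take 3 (2->3 ok)
  t10 'z' -> {5}, take 5 (3->5 ok)
  t11 'z' -> {5}, take 5 (5->5 ok)
  t12 'x' -> {3,4}, take 4 (5->4 ok)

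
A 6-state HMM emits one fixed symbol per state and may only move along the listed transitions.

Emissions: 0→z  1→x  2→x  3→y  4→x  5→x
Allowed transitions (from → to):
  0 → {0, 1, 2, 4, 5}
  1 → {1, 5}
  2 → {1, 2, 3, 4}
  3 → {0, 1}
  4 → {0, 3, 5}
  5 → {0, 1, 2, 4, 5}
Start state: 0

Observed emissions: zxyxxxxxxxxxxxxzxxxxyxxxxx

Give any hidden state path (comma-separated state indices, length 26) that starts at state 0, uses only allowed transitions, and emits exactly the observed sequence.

  t0 'z' -> {0}, take 0 (start)
  t1 'x' -> {1,2,4,5}, take 2 (0->2 ok)
  t2 'y' -> {3}, take 3 (2->3 ok)
  t3 'x' -> {1,2,4,5}, take 1 (3->1 ok)
  t4 'x' -> {1,2,4,5}, take 5 (1->5 ok)
  t5 'x' -> {1,2,4,5}, take 2 (5->2 ok)
  t6 'x' -> {1,2,4,5}, take 1 (2->1 ok)
  t7 'x' -> {1,2,4,5}, take 1 (1->1 ok)
  t8 'x' -> {1,2,4,5}, take 1 (1->1 ok)
  t9 'x' -> {1,2,4,5}, take 1 (1->1 ok)
  t10 'x' -> {1,2,4,5}, take 1 (1->1 ok)
  t11 'x' -> {1,2,4,5}, take 5 (1->5 ok)
  t12 'x' -> {1,2,4,5}, take 5 (5->5 ok)
  t13 'x' -> {1,2,4,5}, take 2 (5->2 ok)
  t14 'x' -> {1,2,4,5}, take 4 (2->4 ok)
  t15 'z' -> {0}, take 0 (4->0 ok)
  t16 'x' -> {1,2,4,5}, take 1 (0->1 ok)
  t17 'x' -> {1,2,4,5}, take 1 (1->1 ok)
  t18 'x' -> {1,2,4,5}, take 5 (1->5 ok)
  t19 'x' -> {1,2,4,5}, take 2 (5->2 ok)
  t20 'y' -> {3}, take 3 (2->3 ok)
  t21 'x' -> {1,2,4,5}, take 1 (3->1 ok)
  t22 'x' -> {1,2,4,5}, take 5 (1->5 ok)
  t23 'x' -> {1,2,4,5}, take 5 (5->5 ok)
  t24 'x' -> {1,2,4,5}, take 5 (5->5 ok)
  t25 'x' -> {1,2,4,5}, take 2 (5->2 ok)

0,2,3,1,5,2,1,1,1,1,1,5,5,2,4,0,1,1,5,2,3,1,5,5,5,2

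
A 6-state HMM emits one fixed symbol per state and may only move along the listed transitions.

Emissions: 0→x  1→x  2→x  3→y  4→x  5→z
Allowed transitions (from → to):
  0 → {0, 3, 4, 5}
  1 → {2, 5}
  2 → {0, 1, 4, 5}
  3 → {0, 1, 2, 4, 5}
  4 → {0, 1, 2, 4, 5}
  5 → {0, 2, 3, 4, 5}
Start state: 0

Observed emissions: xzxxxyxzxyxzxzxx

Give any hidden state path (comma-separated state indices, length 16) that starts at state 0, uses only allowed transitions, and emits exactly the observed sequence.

  0: obs=x cand={0,1,2,4} pick 0 [start]
  1: obs=z cand={5} pick 5 [0->5 ok]
  2: obs=x cand={0,1,2,4} pick 0 [5->0 ok]
  3: obs=x cand={0,1,2,4} pick 0 [0->0 ok]
  4: obs=x cand={0,1,2,4} pick 0 [0->0 ok]
  5: obs=y cand={3} pick 3 [0->3 ok]
  6: obs=x cand={0,1,2,4} pick 0 [3->0 ok]
  7: obs=z cand={5} pick 5 [0->5 ok]
  8: obs=x cand={0,1,2,4} pick 0 [5->0 ok]
  9: obs=y cand={3} pick 3 [0->3 ok]
  10: obs=x cand={0,1,2,4} pick 1 [3->1 ok]
  11: obs=z cand={5} pick 5 [1->5 ok]
  12: obs=x cand={0,1,2,4} pick 2 [5->2 ok]
  13: obs=z cand={5} pick 5 [2->5 ok]
  14: obs=x cand={0,1,2,4} pick 2 [5->2 ok]
  15: obs=x cand={0,1,2,4} pick 0 [2->0 ok]

0,5,0,0,0,3,0,5,0,3,1,5,2,5,2,0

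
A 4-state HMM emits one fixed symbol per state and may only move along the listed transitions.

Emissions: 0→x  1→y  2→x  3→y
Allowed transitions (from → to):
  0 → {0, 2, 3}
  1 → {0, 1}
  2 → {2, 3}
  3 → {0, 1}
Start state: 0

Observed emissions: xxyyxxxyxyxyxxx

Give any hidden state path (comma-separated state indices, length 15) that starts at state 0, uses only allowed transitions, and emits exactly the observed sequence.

  pos 0: x in {0,2}, choose 0; start
  pos 1: x in {0,2}, choose 2; 0->2 ok
  pos 2: y in {1,3}, choose 3; 2->3 ok
  pos 3: y in {1,3}, choose 1; 3->1 ok
  pos 4: x in {0,2}, choose 0; 1->0 ok
  pos 5: x in {0,2}, choose 0; 0->0 ok
  pos 6: x in {0,2}, choose 2; 0->2 ok
  pos 7: y in {1,3}, choose 3; 2->3 ok
  pos 8: x in {0,2}, choose 0; 3->0 ok
  pos 9: y in {1,3}, choose 3; 0->3 ok
  pos 10: x in {0,2}, choose 0; 3->0 ok
  pos 11: y in {1,3}, choose 3; 0->3 ok
  pos 12: x in {0,2}, choose 0; 3->0 ok
  pos 13: x in {0,2}, choose 0; 0->0 ok
  pos 14: x in {0,2}, choose 2; 0->2 ok

0,2,3,1,0,0,2,3,0,3,0,3,0,0,2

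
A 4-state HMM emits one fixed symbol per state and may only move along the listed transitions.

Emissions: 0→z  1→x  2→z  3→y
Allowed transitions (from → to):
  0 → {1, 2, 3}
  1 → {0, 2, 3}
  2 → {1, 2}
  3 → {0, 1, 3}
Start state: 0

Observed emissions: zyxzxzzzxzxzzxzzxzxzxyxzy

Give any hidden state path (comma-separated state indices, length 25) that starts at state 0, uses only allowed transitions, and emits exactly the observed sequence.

0,3,1,0,1,2,2,2,1,0,1,2,2,1,0,2,1,2,1,0,1,3,1,0,3

  0: obs=z cand={0,2} pick 0 [start]
  1: obs=y cand={3} pick 3 [0->3 ok]
  2: obs=x cand={1} pick 1 [3->1 ok]
  3: obs=z cand={0,2} pick 0 [1->0 ok]
  4: obs=x cand={1} pick 1 [0->1 ok]
  5: obs=z cand={0,2} pick 2 [1->2 ok]
  6: obs=z cand={0,2} pick 2 [2->2 ok]
  7: obs=z cand={0,2} pick 2 [2->2 ok]
  8: obs=x cand={1} pick 1 [2->1 ok]
  9: obs=z cand={0,2} pick 0 [1->0 ok]
  10: obs=x cand={1} pick 1 [0->1 ok]
  11: obs=z cand={0,2} pick 2 [1->2 ok]
  12: obs=z cand={0,2} pick 2 [2->2 ok]
  13: obs=x cand={1} pick 1 [2->1 ok]
  14: obs=z cand={0,2} pick 0 [1->0 ok]
  15: obs=z cand={0,2} pick 2 [0->2 ok]
  16: obs=x cand={1} pick 1 [2->1 ok]
  17: obs=z cand={0,2} pick 2 [1->2 ok]
  18: obs=x cand={1} pick 1 [2->1 ok]
  19: obs=z cand={0,2} pick 0 [1->0 ok]
  20: obs=x cand={1} pick 1 [0->1 ok]
  21: obs=y cand={3} pick 3 [1->3 ok]
  22: obs=x cand={1} pick 1 [3->1 ok]
  23: obs=z cand={0,2} pick 0 [1->0 ok]
  24: obs=y cand={3} pick 3 [0->3 ok]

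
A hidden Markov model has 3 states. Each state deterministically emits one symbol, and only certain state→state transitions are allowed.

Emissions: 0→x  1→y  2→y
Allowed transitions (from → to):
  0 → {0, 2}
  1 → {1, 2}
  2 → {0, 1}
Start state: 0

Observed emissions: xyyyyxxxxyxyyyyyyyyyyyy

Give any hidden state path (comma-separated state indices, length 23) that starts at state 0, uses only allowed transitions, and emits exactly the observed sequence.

0,2,1,1,2,0,0,0,0,2,0,2,1,2,1,1,1,1,1,2,1,1,1

  t0 'x' -> {0}, take 0 (start)
  t1 'y' -> {1,2}, take 2 (0->2 ok)
  t2 'y' -> {1,2}, take 1 (2->1 ok)
  t3 'y' -> {1,2}, take 1 (1->1 ok)
  t4 'y' -> {1,2}, take 2 (1->2 ok)
  t5 'x' -> {0}, take 0 (2->0 ok)
  t6 'x' -> {0}, take 0 (0->0 ok)
  t7 'x' -> {0}, take 0 (0->0 ok)
  t8 'x' -> {0}, take 0 (0->0 ok)
  t9 'y' -> {1,2}, take 2 (0->2 ok)
  t10 'x' -> {0}, take 0 (2->0 ok)
  t11 'y' -> {1,2}, take 2 (0->2 ok)
  t12 'y' -> {1,2}, take 1 (2->1 ok)
  t13 'y' -> {1,2}, take 2 (1->2 ok)
  t14 'y' -> {1,2}, take 1 (2->1 ok)
  t15 'y' -> {1,2}, take 1 (1->1 ok)
  t16 'y' -> {1,2}, take 1 (1->1 ok)
  t17 'y' -> {1,2}, take 1 (1->1 ok)
  t18 'y' -> {1,2}, take 1 (1->1 ok)
  t19 'y' -> {1,2}, take 2 (1->2 ok)
  t20 'y' -> {1,2}, take 1 (2->1 ok)
  t21 'y' -> {1,2}, take 1 (1->1 ok)
  t22 'y' -> {1,2}, take 1 (1->1 ok)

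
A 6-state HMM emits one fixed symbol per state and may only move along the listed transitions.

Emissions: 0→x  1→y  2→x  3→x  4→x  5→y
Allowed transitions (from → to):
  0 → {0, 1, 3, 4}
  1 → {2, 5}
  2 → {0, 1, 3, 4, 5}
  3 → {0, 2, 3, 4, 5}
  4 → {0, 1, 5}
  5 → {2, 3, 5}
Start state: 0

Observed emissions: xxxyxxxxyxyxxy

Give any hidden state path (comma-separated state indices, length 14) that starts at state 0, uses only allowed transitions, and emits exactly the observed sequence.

0,0,3,5,2,0,0,0,1,2,5,3,4,1

  0: obs=x cand={0,2,3,4} pick 0 [start]
  1: obs=x cand={0,2,3,4} pick 0 [0->0 ok]
  2: obs=x cand={0,2,3,4} pick 3 [0->3 ok]
  3: obs=y cand={1,5} pick 5 [3->5 ok]
  4: obs=x cand={0,2,3,4} pick 2 [5->2 ok]
  5: obs=x cand={0,2,3,4} pick 0 [2->0 ok]
  6: obs=x cand={0,2,3,4} pick 0 [0->0 ok]
  7: obs=x cand={0,2,3,4} pick 0 [0->0 ok]
  8: obs=y cand={1,5} pick 1 [0->1 ok]
  9: obs=x cand={0,2,3,4} pick 2 [1->2 ok]
  10: obs=y cand={1,5} pick 5 [2->5 ok]
  11: obs=x cand={0,2,3,4} pick 3 [5->3 ok]
  12: obs=x cand={0,2,3,4} pick 4 [3->4 ok]
  13: obs=y cand={1,5} pick 1 [4->1 ok]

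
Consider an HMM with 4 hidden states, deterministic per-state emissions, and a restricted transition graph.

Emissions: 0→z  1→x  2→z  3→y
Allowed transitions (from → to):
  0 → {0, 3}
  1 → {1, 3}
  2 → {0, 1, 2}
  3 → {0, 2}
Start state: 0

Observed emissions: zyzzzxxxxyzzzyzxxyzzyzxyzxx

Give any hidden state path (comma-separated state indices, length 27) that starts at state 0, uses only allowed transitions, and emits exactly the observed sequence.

0,3,2,2,2,1,1,1,1,3,0,0,0,3,2,1,1,3,2,0,3,2,1,3,2,1,1

  0: obs=z cand={0,2} pick 0 [start]
  1: obs=y cand={3} pick 3 [0->3 ok]
  2: obs=z cand={0,2} pick 2 [3->2 ok]
  3: obs=z cand={0,2} pick 2 [2->2 ok]
  4: obs=z cand={0,2} pick 2 [2->2 ok]
  5: obs=x cand={1} pick 1 [2->1 ok]
  6: obs=x cand={1} pick 1 [1->1 ok]
  7: obs=x cand={1} pick 1 [1->1 ok]
  8: obs=x cand={1} pick 1 [1->1 ok]
  9: obs=y cand={3} pick 3 [1->3 ok]
  10: obs=z cand={0,2} pick 0 [3->0 ok]
  11: obs=z cand={0,2} pick 0 [0->0 ok]
  12: obs=z cand={0,2} pick 0 [0->0 ok]
  13: obs=y cand={3} pick 3 [0->3 ok]
  14: obs=z cand={0,2} pick 2 [3->2 ok]
  15: obs=x cand={1} pick 1 [2->1 ok]
  16: obs=x cand={1} pick 1 [1->1 ok]
  17: obs=y cand={3} pick 3 [1->3 ok]
  18: obs=z cand={0,2} pick 2 [3->2 ok]
  19: obs=z cand={0,2} pick 0 [2->0 ok]
  20: obs=y cand={3} pick 3 [0->3 ok]
  21: obs=z cand={0,2} pick 2 [3->2 ok]
  22: obs=x cand={1} pick 1 [2->1 ok]
  23: obs=y cand={3} pick 3 [1->3 ok]
  24: obs=z cand={0,2} pick 2 [3->2 ok]
  25: obs=x cand={1} pick 1 [2->1 ok]
  26: obs=x cand={1} pick 1 [1->1 ok]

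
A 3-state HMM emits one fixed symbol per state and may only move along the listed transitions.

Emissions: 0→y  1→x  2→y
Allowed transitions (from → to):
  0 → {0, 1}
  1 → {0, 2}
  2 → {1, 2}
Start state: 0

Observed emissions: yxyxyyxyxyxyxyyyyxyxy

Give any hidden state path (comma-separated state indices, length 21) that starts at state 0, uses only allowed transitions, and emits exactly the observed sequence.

0,1,2,1,0,0,1,0,1,2,1,2,1,0,0,0,0,1,2,1,2

  pos 0: y in {0,2}, choose 0; start
  pos 1: x in {1}, choose 1; 0->1 ok
  pos 2: y in {0,2}, choose 2; 1->2 ok
  pos 3: x in {1}, choose 1; 2->1 ok
  pos 4: y in {0,2}, choose 0; 1->0 ok
  pos 5: y in {0,2}, choose 0; 0->0 ok
  pos 6: x in {1}, choose 1; 0->1 ok
  pos 7: y in {0,2}, choose 0; 1->0 ok
  pos 8: x in {1}, choose 1; 0->1 ok
  pos 9: y in {0,2}, choose 2; 1->2 ok
  pos 10: x in {1}, choose 1; 2->1 ok
  pos 11: y in {0,2}, choose 2; 1->2 ok
  pos 12: x in {1}, choose 1; 2->1 ok
  pos 13: y in {0,2}, choose 0; 1->0 ok
  pos 14: y in {0,2}, choose 0; 0->0 ok
  pos 15: y in {0,2}, choose 0; 0->0 ok
  pos 16: y in {0,2}, choose 0; 0->0 ok
  pos 17: x in {1}, choose 1; 0->1 ok
  pos 18: y in {0,2}, choose 2; 1->2 ok
  pos 19: x in {1}, choose 1; 2->1 ok
  pos 20: y in {0,2}, choose 2; 1->2 ok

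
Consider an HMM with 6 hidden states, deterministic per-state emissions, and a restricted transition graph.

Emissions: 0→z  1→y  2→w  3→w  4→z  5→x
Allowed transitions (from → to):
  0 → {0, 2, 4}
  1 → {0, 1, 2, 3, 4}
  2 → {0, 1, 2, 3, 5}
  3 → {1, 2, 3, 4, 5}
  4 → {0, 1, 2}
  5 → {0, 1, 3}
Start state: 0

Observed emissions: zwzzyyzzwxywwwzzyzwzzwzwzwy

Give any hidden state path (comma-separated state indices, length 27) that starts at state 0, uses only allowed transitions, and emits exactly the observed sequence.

0,2,0,4,1,1,0,4,2,5,1,2,2,2,0,4,1,0,2,0,4,2,0,2,0,2,1

  [0] z  {0,4}  => 0  start
  [1] w  {2,3}  => 2  0->2 ok
  [2] z  {0,4}  => 0  2->0 ok
  [3] z  {0,4}  => 4  0->4 ok
  [4] y  {1}  => 1  4->1 ok
  [5] y  {1}  => 1  1->1 ok
  [6] z  {0,4}  => 0  1->0 ok
  [7] z  {0,4}  => 4  0->4 ok
  [8] w  {2,3}  => 2  4->2 ok
  [9] x  {5}  => 5  2->5 ok
  [10] y  {1}  => 1  5->1 ok
  [11] w  {2,3}  => 2  1->2 ok
  [12] w  {2,3}  => 2  2->2 ok
  [13] w  {2,3}  => 2  2->2 ok
  [14] z  {0,4}  => 0  2->0 ok
  [15] z  {0,4}  => 4  0->4 ok
  [16] y  {1}  => 1  4->1 ok
  [17] z  {0,4}  => 0  1->0 ok
  [18] w  {2,3}  => 2  0->2 ok
  [19] z  {0,4}  => 0  2->0 ok
  [20] z  {0,4}  => 4  0->4 ok
  [21] w  {2,3}  => 2  4->2 ok
  [22] z  {0,4}  => 0  2->0 ok
  [23] w  {2,3}  => 2  0->2 ok
  [24] z  {0,4}  => 0  2->0 ok
  [25] w  {2,3}  => 2  0->2 ok
  [26] y  {1}  => 1  2->1 ok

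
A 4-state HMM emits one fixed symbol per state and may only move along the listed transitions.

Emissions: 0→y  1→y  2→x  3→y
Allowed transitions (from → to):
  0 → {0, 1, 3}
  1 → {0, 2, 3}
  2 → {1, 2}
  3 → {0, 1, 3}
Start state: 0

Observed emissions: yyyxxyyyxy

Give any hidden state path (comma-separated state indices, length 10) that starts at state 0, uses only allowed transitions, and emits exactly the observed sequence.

0,3,1,2,2,1,3,1,2,1

  [0] y  {0,1,3}  => 0  start
  [1] y  {0,1,3}  => 3  0->3 ok
  [2] y  {0,1,3}  => 1  3->1 ok
  [3] x  {2}  => 2  1->2 ok
  [4] x  {2}  => 2  2->2 ok
  [5] y  {0,1,3}  => 1  2->1 ok
  [6] y  {0,1,3}  => 3  1->3 ok
  [7] y  {0,1,3}  => 1  3->1 ok
  [8] x  {2}  => 2  1->2 ok
  [9] y  {0,1,3}  => 1  2->1 ok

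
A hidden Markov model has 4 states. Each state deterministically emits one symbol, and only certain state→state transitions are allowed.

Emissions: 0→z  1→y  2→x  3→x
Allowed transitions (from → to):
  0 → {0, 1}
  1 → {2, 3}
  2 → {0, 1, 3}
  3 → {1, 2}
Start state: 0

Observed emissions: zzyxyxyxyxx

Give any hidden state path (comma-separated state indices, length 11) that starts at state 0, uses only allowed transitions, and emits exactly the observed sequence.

0,0,1,2,1,3,1,3,1,3,2

  [0] z  {0}  => 0  start
  [1] z  {0}  => 0  0->0 ok
  [2] y  {1}  => 1  0->1 ok
  [3] x  {2,3}  => 2  1->2 ok
  [4] y  {1}  => 1  2->1 ok
  [5] x  {2,3}  => 3  1->3 ok
  [6] y  {1}  => 1  3->1 ok
  [7] x  {2,3}  => 3  1->3 ok
  [8] y  {1}  => 1  3->1 ok
  [9] x  {2,3}  => 3  1->3 ok
  [10] x  {2,3}  => 2  3->2 ok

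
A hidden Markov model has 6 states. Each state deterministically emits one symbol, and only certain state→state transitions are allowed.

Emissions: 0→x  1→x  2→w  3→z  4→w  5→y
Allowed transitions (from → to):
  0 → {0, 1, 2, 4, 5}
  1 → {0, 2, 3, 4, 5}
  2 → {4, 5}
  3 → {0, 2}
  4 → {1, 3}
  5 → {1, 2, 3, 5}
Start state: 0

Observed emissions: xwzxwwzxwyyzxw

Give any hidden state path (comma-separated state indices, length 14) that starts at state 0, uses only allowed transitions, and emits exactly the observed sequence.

  t0 'x' -> {0,1}, take 0 (start)
  t1 'w' -> {2,4}, take 4 (0->4 ok)
  t2 'z' -> {3}, take 3 (4->3 ok)
  t3 'x' -> {0,1}, take 0 (3->0 ok)
  t4 'w' -> {2,4}, take 2 (0->2 ok)
  t5 'w' -> {2,4}, take 4 (2->4 ok)
  t6 'z' -> {3}, take 3 (4->3 ok)
  t7 'x' -> {0,1}, take 0 (3->0 ok)
  t8 'w' -> {2,4}, take 2 (0->2 ok)
  t9 'y' -> {5}, take 5 (2->5 ok)
  t10 'y' -> {5}, take 5 (5->5 ok)
  t11 'z' -> {3}, take 3 (5->3 ok)
  t12 'x' -> {0,1}, take 0 (3->0 ok)
  t13 'w' -> {2,4}, take 4 (0->4 ok)

0,4,3,0,2,4,3,0,2,5,5,3,0,4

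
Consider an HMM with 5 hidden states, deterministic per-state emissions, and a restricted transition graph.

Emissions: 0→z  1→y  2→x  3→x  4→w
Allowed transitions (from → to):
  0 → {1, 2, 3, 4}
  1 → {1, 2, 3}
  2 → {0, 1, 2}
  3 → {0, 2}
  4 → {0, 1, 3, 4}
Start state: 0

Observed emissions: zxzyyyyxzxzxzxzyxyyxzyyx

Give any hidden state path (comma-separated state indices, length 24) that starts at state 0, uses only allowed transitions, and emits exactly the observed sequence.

0,3,0,1,1,1,1,3,0,3,0,3,0,3,0,1,2,1,1,3,0,1,1,3

  0: obs=z cand={0} pick 0 [start]
  1: obs=x cand={2,3} pick 3 [0->3 ok]
  2: obs=z cand={0} pick 0 [3->0 ok]
  3: obs=y cand={1} pick 1 [0->1 ok]
  4: obs=y cand={1} pick 1 [1->1 ok]
  5: obs=y cand={1} pick 1 [1->1 ok]
  6: obs=y cand={1} pick 1 [1->1 ok]
  7: obs=x cand={2,3} pick 3 [1->3 ok]
  8: obs=z cand={0} pick 0 [3->0 ok]
  9: obs=x cand={2,3} pick 3 [0->3 ok]
  10: obs=z cand={0} pick 0 [3->0 ok]
  11: obs=x cand={2,3} pick 3 [0->3 ok]
  12: obs=z cand={0} pick 0 [3->0 ok]
  13: obs=x cand={2,3} pick 3 [0->3 ok]
  14: obs=z cand={0} pick 0 [3->0 ok]
  15: obs=y cand={1} pick 1 [0->1 ok]
  16: obs=x cand={2,3} pick 2 [1->2 ok]
  17: obs=y cand={1} pick 1 [2->1 ok]
  18: obs=y cand={1} pick 1 [1->1 ok]
  19: obs=x cand={2,3} pick 3 [1->3 ok]
  20: obs=z cand={0} pick 0 [3->0 ok]
  21: obs=y cand={1} pick 1 [0->1 ok]
  22: obs=y cand={1} pick 1 [1->1 ok]
  23: obs=x cand={2,3} pick 3 [1->3 ok]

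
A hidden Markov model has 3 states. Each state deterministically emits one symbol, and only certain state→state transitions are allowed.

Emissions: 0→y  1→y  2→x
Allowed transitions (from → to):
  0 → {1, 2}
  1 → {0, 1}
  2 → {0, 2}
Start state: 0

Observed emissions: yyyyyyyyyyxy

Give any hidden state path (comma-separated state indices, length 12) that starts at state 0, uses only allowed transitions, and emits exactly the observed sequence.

  [0] y  {0,1}  => 0  start
  [1] y  {0,1}  => 1  0->1 ok
  [2] y  {0,1}  => 0  1->0 ok
  [3] y  {0,1}  => 1  0->1 ok
  [4] y  {0,1}  => 1  1->1 ok
  [5] y  {0,1}  => 1  1->1 ok
  [6] y  {0,1}  => 1  1->1 ok
  [7] y  {0,1}  => 0  1->0 ok
  [8] y  {0,1}  => 1  0->1 ok
  [9] y  {0,1}  => 0  1->0 ok
  [10] x  {2}  => 2  0->2 ok
  [11] y  {0,1}  => 0  2->0 ok

0,1,0,1,1,1,1,0,1,0,2,0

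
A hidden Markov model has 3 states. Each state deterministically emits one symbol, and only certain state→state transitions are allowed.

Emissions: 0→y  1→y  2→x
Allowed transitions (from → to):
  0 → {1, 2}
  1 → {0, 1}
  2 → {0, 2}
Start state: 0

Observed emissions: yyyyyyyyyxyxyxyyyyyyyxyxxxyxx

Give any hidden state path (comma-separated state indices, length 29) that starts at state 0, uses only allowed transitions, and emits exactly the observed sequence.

0,1,1,1,1,0,1,1,0,2,0,2,0,2,0,1,0,1,0,1,0,2,0,2,2,2,0,2,2

  t0 'y' -> {0,1}, take 0 (start)
  t1 'y' -> {0,1}, take 1 (0->1 ok)
  t2 'y' -> {0,1}, take 1 (1->1 ok)
  t3 'y' -> {0,1}, take 1 (1->1 ok)
  t4 'y' -> {0,1}, take 1 (1->1 ok)
  t5 'y' -> {0,1}, take 0 (1->0 ok)
  t6 'y' -> {0,1}, take 1 (0->1 ok)
  t7 'y' -> {0,1}, take 1 (1->1 ok)
  t8 'y' -> {0,1}, take 0 (1->0 ok)
  t9 'x' -> {2}, take 2 (0->2 ok)
  t10 'y' -> {0,1}, take 0 (2->0 ok)
  t11 'x' -> {2}, take 2 (0->2 ok)
  t12 'y' -> {0,1}, take 0 (2->0 ok)
  t13 'x' -> {2}, take 2 (0->2 ok)
  t14 'y' -> {0,1}, take 0 (2->0 ok)
  t15 'y' -> {0,1}, take 1 (0->1 ok)
  t16 'y' -> {0,1}, take 0 (1->0 ok)
  t17 'y' -> {0,1}, take 1 (0->1 ok)
  t18 'y' -> {0,1}, take 0 (1->0 ok)
  t19 'y' -> {0,1}, take 1 (0->1 ok)
  t20 'y' -> {0,1}, take 0 (1->0 ok)
  t21 'x' -> {2}, take 2 (0->2 ok)
  t22 'y' -> {0,1}, take 0 (2->0 ok)
  t23 'x' -> {2}, take 2 (0->2 ok)
  t24 'x' -> {2}, take 2 (2->2 ok)
  t25 'x' -> {2}, take 2 (2->2 ok)
  t26 'y' -> {0,1}, take 0 (2->0 ok)
  t27 'x' -> {2}, take 2 (0->2 ok)
  t28 'x' -> {2}, take 2 (2->2 ok)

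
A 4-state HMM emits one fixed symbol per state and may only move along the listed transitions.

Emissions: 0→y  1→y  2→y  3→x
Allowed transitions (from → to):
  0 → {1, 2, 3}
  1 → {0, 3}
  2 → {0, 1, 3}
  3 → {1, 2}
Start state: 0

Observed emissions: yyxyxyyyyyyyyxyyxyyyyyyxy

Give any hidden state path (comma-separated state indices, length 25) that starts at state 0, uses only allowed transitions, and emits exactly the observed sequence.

  0: obs=y cand={0,1,2} pick 0 [start]
  1: obs=y cand={0,1,2} pick 2 [0->2 ok]
  2: obs=x cand={3} pick 3 [2->3 ok]
  3: obs=y cand={0,1,2} pick 1 [3->1 ok]
  4: obs=x cand={3} pick 3 [1->3 ok]
  5: obs=y cand={0,1,2} pick 2 [3->2 ok]
  6: obs=y cand={0,1,2} pick 0 [2->0 ok]
  7: obs=y cand={0,1,2} pick 2 [0->2 ok]
  8: obs=y cand={0,1,2} pick 1 [2->1 ok]
  9: obs=y cand={0,1,2} pick 0 [1->0 ok]
  10: obs=y cand={0,1,2} pick 2 [0->2 ok]
  11: obs=y cand={0,1,2} pick 0 [2->0 ok]
  12: obs=y cand={0,1,2} pick 2 [0->2 ok]
  13: obs=x cand={3} pick 3 [2->3 ok]
  14: obs=y cand={0,1,2} pick 1 [3->1 ok]
  15: obs=y cand={0,1,2} pick 0 [1->0 ok]
  16: obs=x cand={3} pick 3 [0->3 ok]
  17: obs=y cand={0,1,2} pick 2 [3->2 ok]
  18: obs=y cand={0,1,2} pick 1 [2->1 ok]
  19: obs=y cand={0,1,2} pick 0 [1->0 ok]
  20: obs=y cand={0,1,2} pick 2 [0->2 ok]
  21: obs=y cand={0,1,2} pick 0 [2->0 ok]
  22: obs=y cand={0,1,2} pick 1 [0->1 ok]
  23: obs=x cand={3} pick 3 [1->3 ok]
  24: obs=y cand={0,1,2} pick 2 [3->2 ok]

0,2,3,1,3,2,0,2,1,0,2,0,2,3,1,0,3,2,1,0,2,0,1,3,2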